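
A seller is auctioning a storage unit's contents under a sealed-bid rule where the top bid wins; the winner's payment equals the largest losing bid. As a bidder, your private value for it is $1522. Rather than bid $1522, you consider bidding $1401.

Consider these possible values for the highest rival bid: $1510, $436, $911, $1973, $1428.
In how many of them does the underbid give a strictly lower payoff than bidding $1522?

The deviation hurts exactly when the highest competing bid lies strictly between $1401 and $1522 — underbidding then forfeits a profitable win.
$1510: inside the interval → strictly worse (loss $12).
$436: below both → same outcome either way.
$911: below both → same outcome either way.
$1973: above both → same outcome either way.
$1428: inside the interval → strictly worse (loss $94).
Count: 2.

2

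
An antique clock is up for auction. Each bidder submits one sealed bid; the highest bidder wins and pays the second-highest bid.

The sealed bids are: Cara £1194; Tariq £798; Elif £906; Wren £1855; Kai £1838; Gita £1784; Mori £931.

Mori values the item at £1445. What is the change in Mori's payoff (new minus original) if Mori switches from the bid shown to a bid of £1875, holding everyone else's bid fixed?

The highest bid among the other bidders is £1855; Mori's bid doesn't change that.
Original bid £931: Mori is not highest (top rival bid is £1855); payoff £0.
Alternative bid £1875: Mori is highest, pays the top rival bid £1855; payoff £1445 − £1855 = −£410.
Change in payoff = −£410 − (£0) = −£410.

−£410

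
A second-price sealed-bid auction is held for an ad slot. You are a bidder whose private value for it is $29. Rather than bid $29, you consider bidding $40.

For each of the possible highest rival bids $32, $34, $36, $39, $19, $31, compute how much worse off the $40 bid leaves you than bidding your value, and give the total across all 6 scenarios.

The deviation costs you only when the competing bid falls strictly between $29 and $40; elsewhere both bids give the same outcome.
$32: truthful payoff $0, deviation payoff −$3 → loss $3.
$34: truthful payoff $0, deviation payoff −$5 → loss $5.
$36: truthful payoff $0, deviation payoff −$7 → loss $7.
$39: truthful payoff $0, deviation payoff −$10 → loss $10.
$19: outcomes coincide → loss $0.
$31: truthful payoff $0, deviation payoff −$2 → loss $2.
Total loss = $3 + $5 + $7 + $10 + $2 = $27.

$27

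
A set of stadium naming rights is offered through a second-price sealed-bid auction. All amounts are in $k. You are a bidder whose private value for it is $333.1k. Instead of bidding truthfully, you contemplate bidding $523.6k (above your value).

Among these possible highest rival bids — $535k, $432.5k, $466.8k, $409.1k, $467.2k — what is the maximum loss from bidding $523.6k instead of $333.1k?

$134.1k

$535k: same outcome either way → loss $0k.
$432.5k: truthful gives $0k, deviation gives −$99.4k → loss $99.4k.
$466.8k: truthful gives $0k, deviation gives −$133.7k → loss $133.7k.
$409.1k: truthful gives $0k, deviation gives −$76k → loss $76k.
$467.2k: truthful gives $0k, deviation gives −$134.1k → loss $134.1k.
Maximum loss: $134.1k.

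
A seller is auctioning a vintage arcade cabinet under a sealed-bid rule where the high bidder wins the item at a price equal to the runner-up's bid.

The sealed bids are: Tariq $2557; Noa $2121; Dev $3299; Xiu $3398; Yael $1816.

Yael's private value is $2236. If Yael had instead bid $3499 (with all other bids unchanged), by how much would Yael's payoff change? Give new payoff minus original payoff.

−$1162

The highest bid among the other bidders is $3398; Yael's bid doesn't change that.
Original bid $1816: Yael is not highest (top rival bid is $3398); payoff $0.
Alternative bid $3499: Yael is highest, pays the top rival bid $3398; payoff $2236 − $3398 = −$1162.
Change in payoff = −$1162 − ($0) = −$1162.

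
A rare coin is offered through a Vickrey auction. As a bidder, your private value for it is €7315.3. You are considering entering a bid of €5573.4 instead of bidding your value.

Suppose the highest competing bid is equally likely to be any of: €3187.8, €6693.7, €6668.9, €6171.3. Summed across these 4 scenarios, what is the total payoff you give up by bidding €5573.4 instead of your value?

The deviation costs you only when the competing bid falls strictly between €5573.4 and €7315.3; elsewhere both bids give the same outcome.
€3187.8: outcomes coincide → loss €0.
€6693.7: truthful payoff €621.6, deviation payoff €0 → loss €621.6.
€6668.9: truthful payoff €646.4, deviation payoff €0 → loss €646.4.
€6171.3: truthful payoff €1144, deviation payoff €0 → loss €1144.
Total loss = €621.6 + €646.4 + €1144 = €2412.

€2412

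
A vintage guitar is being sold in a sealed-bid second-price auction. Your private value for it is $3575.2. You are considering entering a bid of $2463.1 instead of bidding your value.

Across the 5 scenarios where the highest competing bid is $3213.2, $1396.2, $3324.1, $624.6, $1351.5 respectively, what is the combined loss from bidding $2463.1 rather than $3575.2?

The deviation costs you only when the competing bid falls strictly between $2463.1 and $3575.2; elsewhere both bids give the same outcome.
$3213.2: truthful payoff $362, deviation payoff $0 → loss $362.
$1396.2: outcomes coincide → loss $0.
$3324.1: truthful payoff $251.1, deviation payoff $0 → loss $251.1.
$624.6: outcomes coincide → loss $0.
$1351.5: outcomes coincide → loss $0.
Total loss = $362 + $251.1 = $613.1.

$613.1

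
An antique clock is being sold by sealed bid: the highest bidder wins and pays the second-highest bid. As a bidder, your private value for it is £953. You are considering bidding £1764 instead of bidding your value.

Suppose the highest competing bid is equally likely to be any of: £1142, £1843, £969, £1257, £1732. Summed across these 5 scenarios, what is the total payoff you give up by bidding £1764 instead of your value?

The deviation costs you only when the competing bid falls strictly between £953 and £1764; elsewhere both bids give the same outcome.
£1142: truthful payoff £0, deviation payoff −£189 → loss £189.
£1843: outcomes coincide → loss £0.
£969: truthful payoff £0, deviation payoff −£16 → loss £16.
£1257: truthful payoff £0, deviation payoff −£304 → loss £304.
£1732: truthful payoff £0, deviation payoff −£779 → loss £779.
Total loss = £189 + £16 + £304 + £779 = £1288.

£1288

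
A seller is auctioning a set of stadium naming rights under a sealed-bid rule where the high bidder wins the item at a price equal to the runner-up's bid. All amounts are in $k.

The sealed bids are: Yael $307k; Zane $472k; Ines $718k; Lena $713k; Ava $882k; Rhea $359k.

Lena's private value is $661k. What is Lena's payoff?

Highest bid: Ava at $882k, so Ava wins.
Second-highest bid: Ines at $718k — that is the price the winner pays.
Lena did not win, so Lena pays nothing and receives nothing: payoff $0k.

$0k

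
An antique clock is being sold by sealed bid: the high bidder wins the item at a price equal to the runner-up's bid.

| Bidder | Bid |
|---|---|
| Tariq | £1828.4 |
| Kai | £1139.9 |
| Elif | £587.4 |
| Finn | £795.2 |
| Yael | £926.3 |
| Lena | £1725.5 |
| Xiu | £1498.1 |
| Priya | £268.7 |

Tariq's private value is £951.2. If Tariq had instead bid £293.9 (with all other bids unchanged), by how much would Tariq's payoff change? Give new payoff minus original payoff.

£774.3

The highest bid among the other bidders is £1725.5; Tariq's bid doesn't change that.
Original bid £1828.4: Tariq is highest, pays the top rival bid £1725.5; payoff £951.2 − £1725.5 = −£774.3.
Alternative bid £293.9: Tariq is not highest (top rival bid is £1725.5); payoff £0.
Change in payoff = £0 − (−£774.3) = £774.3.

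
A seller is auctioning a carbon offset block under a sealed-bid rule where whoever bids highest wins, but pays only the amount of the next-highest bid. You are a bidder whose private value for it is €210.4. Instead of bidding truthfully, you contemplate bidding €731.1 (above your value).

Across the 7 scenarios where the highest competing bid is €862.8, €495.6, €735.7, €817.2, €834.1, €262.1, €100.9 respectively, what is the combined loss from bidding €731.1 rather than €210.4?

The deviation costs you only when the competing bid falls strictly between €210.4 and €731.1; elsewhere both bids give the same outcome.
€862.8: outcomes coincide → loss €0.
€495.6: truthful payoff €0, deviation payoff −€285.2 → loss €285.2.
€735.7: outcomes coincide → loss €0.
€817.2: outcomes coincide → loss €0.
€834.1: outcomes coincide → loss €0.
€262.1: truthful payoff €0, deviation payoff −€51.7 → loss €51.7.
€100.9: outcomes coincide → loss €0.
Total loss = €285.2 + €51.7 = €336.9.
Because the price is fixed by the runner-up's bid, deviating from your value can only change a good outcome into a bad one — never the reverse.

€336.9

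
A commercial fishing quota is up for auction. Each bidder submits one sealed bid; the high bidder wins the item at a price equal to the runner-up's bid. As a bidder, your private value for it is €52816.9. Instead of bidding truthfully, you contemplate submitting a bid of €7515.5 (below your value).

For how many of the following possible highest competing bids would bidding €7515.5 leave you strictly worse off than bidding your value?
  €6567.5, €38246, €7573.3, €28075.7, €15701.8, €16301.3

5

The deviation hurts exactly when the highest competing bid lies strictly between €7515.5 and €52816.9 — underbidding then forfeits a profitable win.
€6567.5: below both → same outcome either way.
€38246: inside the interval → strictly worse (loss €14570.9).
€7573.3: inside the interval → strictly worse (loss €45243.6).
€28075.7: inside the interval → strictly worse (loss €24741.2).
€15701.8: inside the interval → strictly worse (loss €37115.1).
€16301.3: inside the interval → strictly worse (loss €36515.6).
Count: 5.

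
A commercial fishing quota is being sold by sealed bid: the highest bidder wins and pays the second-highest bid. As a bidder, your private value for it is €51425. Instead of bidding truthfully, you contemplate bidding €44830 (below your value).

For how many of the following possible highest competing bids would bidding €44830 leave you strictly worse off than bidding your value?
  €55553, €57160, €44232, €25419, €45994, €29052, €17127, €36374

The deviation hurts exactly when the highest competing bid lies strictly between €44830 and €51425 — underbidding then forfeits a profitable win.
€55553: above both → same outcome either way.
€57160: above both → same outcome either way.
€44232: below both → same outcome either way.
€25419: below both → same outcome either way.
€45994: inside the interval → strictly worse (loss €5431).
€29052: below both → same outcome either way.
€17127: below both → same outcome either way.
€36374: below both → same outcome either way.
Count: 1.

1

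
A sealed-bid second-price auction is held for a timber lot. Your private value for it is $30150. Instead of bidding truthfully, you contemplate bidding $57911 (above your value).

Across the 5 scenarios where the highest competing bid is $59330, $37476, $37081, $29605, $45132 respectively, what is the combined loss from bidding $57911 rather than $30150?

$29239

The deviation costs you only when the competing bid falls strictly between $30150 and $57911; elsewhere both bids give the same outcome.
$59330: outcomes coincide → loss $0.
$37476: truthful payoff $0, deviation payoff −$7326 → loss $7326.
$37081: truthful payoff $0, deviation payoff −$6931 → loss $6931.
$29605: outcomes coincide → loss $0.
$45132: truthful payoff $0, deviation payoff −$14982 → loss $14982.
Total loss = $7326 + $6931 + $14982 = $29239.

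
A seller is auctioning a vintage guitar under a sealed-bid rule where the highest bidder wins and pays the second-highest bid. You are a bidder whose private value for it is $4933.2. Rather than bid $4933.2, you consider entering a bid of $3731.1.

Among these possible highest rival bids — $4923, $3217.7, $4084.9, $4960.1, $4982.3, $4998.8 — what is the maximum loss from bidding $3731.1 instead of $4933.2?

$4923: truthful gives $10.2, deviation gives $0 → loss $10.2.
$3217.7: same outcome either way → loss $0.
$4084.9: truthful gives $848.3, deviation gives $0 → loss $848.3.
$4960.1: same outcome either way → loss $0.
$4982.3: same outcome either way → loss $0.
$4998.8: same outcome either way → loss $0.
Maximum loss: $848.3.

$848.3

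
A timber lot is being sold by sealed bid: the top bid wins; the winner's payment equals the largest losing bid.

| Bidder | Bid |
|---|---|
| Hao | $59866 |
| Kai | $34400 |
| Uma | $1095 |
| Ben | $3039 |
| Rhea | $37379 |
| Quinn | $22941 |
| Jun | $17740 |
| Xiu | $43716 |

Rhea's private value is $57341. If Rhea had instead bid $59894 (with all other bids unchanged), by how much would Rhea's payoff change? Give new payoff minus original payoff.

The highest bid among the other bidders is $59866; Rhea's bid doesn't change that.
Original bid $37379: Rhea is not highest (top rival bid is $59866); payoff $0.
Alternative bid $59894: Rhea is highest, pays the top rival bid $59866; payoff $57341 − $59866 = −$2525.
Change in payoff = −$2525 − ($0) = −$2525.

−$2525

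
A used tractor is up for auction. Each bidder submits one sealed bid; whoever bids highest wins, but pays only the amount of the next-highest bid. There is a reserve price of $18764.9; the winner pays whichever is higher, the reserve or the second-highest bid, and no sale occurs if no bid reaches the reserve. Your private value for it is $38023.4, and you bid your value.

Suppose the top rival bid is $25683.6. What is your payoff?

$12339.8

Your bid $38023.4 is the highest and exceeds the reserve.
Price = max(second-highest bid, reserve) = max($25683.6, $18764.9) = $25683.6.
Payoff = $38023.4 − $25683.6 = $12339.8.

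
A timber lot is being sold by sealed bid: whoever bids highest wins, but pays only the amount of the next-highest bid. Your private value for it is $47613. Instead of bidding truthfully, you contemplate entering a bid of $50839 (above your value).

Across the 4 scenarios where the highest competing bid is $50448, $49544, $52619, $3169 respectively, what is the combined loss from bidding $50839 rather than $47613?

The deviation costs you only when the competing bid falls strictly between $47613 and $50839; elsewhere both bids give the same outcome.
$50448: truthful payoff $0, deviation payoff −$2835 → loss $2835.
$49544: truthful payoff $0, deviation payoff −$1931 → loss $1931.
$52619: outcomes coincide → loss $0.
$3169: outcomes coincide → loss $0.
Total loss = $2835 + $1931 = $4766.

$4766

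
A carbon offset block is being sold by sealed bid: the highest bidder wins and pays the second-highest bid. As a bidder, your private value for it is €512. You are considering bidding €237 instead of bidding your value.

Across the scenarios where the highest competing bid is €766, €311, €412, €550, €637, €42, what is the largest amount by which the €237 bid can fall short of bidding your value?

€201

€766: same outcome either way → loss €0.
€311: truthful gives €201, deviation gives €0 → loss €201.
€412: truthful gives €100, deviation gives €0 → loss €100.
€550: same outcome either way → loss €0.
€637: same outcome either way → loss €0.
€42: same outcome either way → loss €0.
Maximum loss: €201.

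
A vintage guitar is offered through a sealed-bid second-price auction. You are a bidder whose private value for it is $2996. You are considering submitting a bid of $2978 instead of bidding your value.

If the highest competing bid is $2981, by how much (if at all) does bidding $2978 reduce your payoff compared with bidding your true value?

$15

Bidding your value $2996: you win (since $2996 > $2981) and pay $2981. Payoff $15.
Bidding $2978: you lose. Payoff $0.
The competing bid $2981 lies between your shaded bid and your value, so underbidding forfeits an item you could have won at a profitable price.
Loss from deviating = $15 − ($0) = $15.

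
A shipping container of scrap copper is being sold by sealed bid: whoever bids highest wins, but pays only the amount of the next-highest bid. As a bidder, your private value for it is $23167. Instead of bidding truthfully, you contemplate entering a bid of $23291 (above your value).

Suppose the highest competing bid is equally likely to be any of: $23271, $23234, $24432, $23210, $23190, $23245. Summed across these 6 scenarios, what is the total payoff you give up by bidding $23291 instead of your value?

The deviation costs you only when the competing bid falls strictly between $23167 and $23291; elsewhere both bids give the same outcome.
$23271: truthful payoff $0, deviation payoff −$104 → loss $104.
$23234: truthful payoff $0, deviation payoff −$67 → loss $67.
$24432: outcomes coincide → loss $0.
$23210: truthful payoff $0, deviation payoff −$43 → loss $43.
$23190: truthful payoff $0, deviation payoff −$23 → loss $23.
$23245: truthful payoff $0, deviation payoff −$78 → loss $78.
Total loss = $104 + $67 + $43 + $23 + $78 = $315.

$315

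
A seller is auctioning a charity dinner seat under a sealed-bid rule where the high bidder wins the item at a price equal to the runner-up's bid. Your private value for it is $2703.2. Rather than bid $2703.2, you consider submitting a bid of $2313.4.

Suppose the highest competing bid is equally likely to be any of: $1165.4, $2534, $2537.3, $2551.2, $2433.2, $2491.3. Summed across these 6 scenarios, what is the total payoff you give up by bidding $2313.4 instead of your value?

The deviation costs you only when the competing bid falls strictly between $2313.4 and $2703.2; elsewhere both bids give the same outcome.
$1165.4: outcomes coincide → loss $0.
$2534: truthful payoff $169.2, deviation payoff $0 → loss $169.2.
$2537.3: truthful payoff $165.9, deviation payoff $0 → loss $165.9.
$2551.2: truthful payoff $152, deviation payoff $0 → loss $152.
$2433.2: truthful payoff $270, deviation payoff $0 → loss $270.
$2491.3: truthful payoff $211.9, deviation payoff $0 → loss $211.9.
Total loss = $169.2 + $165.9 + $152 + $270 + $211.9 = $969.

$969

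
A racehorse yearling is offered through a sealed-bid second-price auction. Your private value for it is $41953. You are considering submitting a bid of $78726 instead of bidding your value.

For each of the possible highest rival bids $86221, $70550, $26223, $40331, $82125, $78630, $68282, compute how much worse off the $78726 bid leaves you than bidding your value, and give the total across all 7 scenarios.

$91603

The deviation costs you only when the competing bid falls strictly between $41953 and $78726; elsewhere both bids give the same outcome.
$86221: outcomes coincide → loss $0.
$70550: truthful payoff $0, deviation payoff −$28597 → loss $28597.
$26223: outcomes coincide → loss $0.
$40331: outcomes coincide → loss $0.
$82125: outcomes coincide → loss $0.
$78630: truthful payoff $0, deviation payoff −$36677 → loss $36677.
$68282: truthful payoff $0, deviation payoff −$26329 → loss $26329.
Total loss = $28597 + $36677 + $26329 = $91603.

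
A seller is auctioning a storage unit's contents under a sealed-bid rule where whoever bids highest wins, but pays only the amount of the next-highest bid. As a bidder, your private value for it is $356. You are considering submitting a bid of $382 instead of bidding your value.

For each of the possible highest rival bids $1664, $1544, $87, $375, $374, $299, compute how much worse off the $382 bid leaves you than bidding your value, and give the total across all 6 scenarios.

$37

The deviation costs you only when the competing bid falls strictly between $356 and $382; elsewhere both bids give the same outcome.
$1664: outcomes coincide → loss $0.
$1544: outcomes coincide → loss $0.
$87: outcomes coincide → loss $0.
$375: truthful payoff $0, deviation payoff −$19 → loss $19.
$374: truthful payoff $0, deviation payoff −$18 → loss $18.
$299: outcomes coincide → loss $0.
Total loss = $19 + $18 = $37.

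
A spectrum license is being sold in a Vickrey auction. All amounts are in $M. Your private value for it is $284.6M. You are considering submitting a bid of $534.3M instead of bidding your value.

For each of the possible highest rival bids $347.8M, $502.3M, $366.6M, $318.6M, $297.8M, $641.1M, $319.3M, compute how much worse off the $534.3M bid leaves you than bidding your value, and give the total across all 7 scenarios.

The deviation costs you only when the competing bid falls strictly between $284.6M and $534.3M; elsewhere both bids give the same outcome.
$347.8M: truthful payoff $0M, deviation payoff −$63.2M → loss $63.2M.
$502.3M: truthful payoff $0M, deviation payoff −$217.7M → loss $217.7M.
$366.6M: truthful payoff $0M, deviation payoff −$82M → loss $82M.
$318.6M: truthful payoff $0M, deviation payoff −$34M → loss $34M.
$297.8M: truthful payoff $0M, deviation payoff −$13.2M → loss $13.2M.
$641.1M: outcomes coincide → loss $0M.
$319.3M: truthful payoff $0M, deviation payoff −$34.7M → loss $34.7M.
Total loss = $63.2M + $217.7M + $82M + $34M + $13.2M + $34.7M = $444.8M.

$444.8M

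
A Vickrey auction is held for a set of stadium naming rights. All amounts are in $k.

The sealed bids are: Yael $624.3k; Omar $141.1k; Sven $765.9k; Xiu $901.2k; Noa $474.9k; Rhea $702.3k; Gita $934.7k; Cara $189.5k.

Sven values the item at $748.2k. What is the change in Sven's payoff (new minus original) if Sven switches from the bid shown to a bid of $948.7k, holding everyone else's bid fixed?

The highest bid among the other bidders is $934.7k; Sven's bid doesn't change that.
Original bid $765.9k: Sven is not highest (top rival bid is $934.7k); payoff $0k.
Alternative bid $948.7k: Sven is highest, pays the top rival bid $934.7k; payoff $748.2k − $934.7k = −$186.5k.
Change in payoff = −$186.5k − ($0k) = −$186.5k.

−$186.5k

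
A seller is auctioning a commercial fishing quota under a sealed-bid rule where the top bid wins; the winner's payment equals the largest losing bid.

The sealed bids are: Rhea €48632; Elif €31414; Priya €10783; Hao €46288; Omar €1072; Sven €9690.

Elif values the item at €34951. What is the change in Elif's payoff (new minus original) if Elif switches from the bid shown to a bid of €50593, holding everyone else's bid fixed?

−€13681

The highest bid among the other bidders is €48632; Elif's bid doesn't change that.
Original bid €31414: Elif is not highest (top rival bid is €48632); payoff €0.
Alternative bid €50593: Elif is highest, pays the top rival bid €48632; payoff €34951 − €48632 = −€13681.
Change in payoff = −€13681 − (€0) = −€13681.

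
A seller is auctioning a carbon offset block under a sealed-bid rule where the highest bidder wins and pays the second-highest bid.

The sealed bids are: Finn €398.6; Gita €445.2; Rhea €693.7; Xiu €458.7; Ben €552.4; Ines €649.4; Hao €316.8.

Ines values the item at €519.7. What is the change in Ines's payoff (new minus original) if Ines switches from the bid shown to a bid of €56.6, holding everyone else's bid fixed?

€0

The highest bid among the other bidders is €693.7; Ines's bid doesn't change that.
Original bid €649.4: Ines is not highest (top rival bid is €693.7); payoff €0.
Alternative bid €56.6: Ines is not highest (top rival bid is €693.7); payoff €0.
Change in payoff = €0 − (€0) = €0.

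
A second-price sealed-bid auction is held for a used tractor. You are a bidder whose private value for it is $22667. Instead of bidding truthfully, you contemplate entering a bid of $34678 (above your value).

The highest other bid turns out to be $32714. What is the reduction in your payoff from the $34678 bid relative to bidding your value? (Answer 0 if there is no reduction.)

$10047

Bidding your value $22667: you lose (since $22667 < $32714). Payoff $0.
Bidding $34678: you win and pay $32714. Payoff $22667 − $32714 = −$10047.
The competing bid $32714 lies between your value and your inflated bid, so overbidding wins an item priced above your value.
Loss from deviating = $0 − (−$10047) = $10047.
Truthful bidding weakly dominates here: raising your bid can only win items priced above your value, and lowering it can only forfeit items priced below.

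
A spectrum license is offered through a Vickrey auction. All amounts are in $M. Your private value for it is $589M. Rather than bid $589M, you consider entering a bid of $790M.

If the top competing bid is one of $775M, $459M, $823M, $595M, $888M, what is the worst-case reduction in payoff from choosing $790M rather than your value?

$775M: truthful gives $0M, deviation gives −$186M → loss $186M.
$459M: same outcome either way → loss $0M.
$823M: same outcome either way → loss $0M.
$595M: truthful gives $0M, deviation gives −$6M → loss $6M.
$888M: same outcome either way → loss $0M.
Maximum loss: $186M.

$186M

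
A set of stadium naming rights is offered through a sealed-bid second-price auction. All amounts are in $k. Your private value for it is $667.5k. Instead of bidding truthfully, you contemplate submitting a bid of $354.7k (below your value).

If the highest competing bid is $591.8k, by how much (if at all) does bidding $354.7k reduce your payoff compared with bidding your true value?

Bidding your value $667.5k: you win (since $667.5k > $591.8k) and pay $591.8k. Payoff $75.7k.
Bidding $354.7k: you lose. Payoff $0k.
The competing bid $591.8k lies between your shaded bid and your value, so underbidding forfeits an item you could have won at a profitable price.
Loss from deviating = $75.7k − ($0k) = $75.7k.

$75.7k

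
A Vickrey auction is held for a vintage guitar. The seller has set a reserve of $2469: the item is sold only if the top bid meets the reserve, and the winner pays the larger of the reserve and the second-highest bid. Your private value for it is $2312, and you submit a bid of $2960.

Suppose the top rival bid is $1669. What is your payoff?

Your bid $2960 is the highest and exceeds the reserve.
Price = max(second-highest bid, reserve) = max($1669, $2469) = $2469.
Payoff = $2312 − $2469 = −$157.

−$157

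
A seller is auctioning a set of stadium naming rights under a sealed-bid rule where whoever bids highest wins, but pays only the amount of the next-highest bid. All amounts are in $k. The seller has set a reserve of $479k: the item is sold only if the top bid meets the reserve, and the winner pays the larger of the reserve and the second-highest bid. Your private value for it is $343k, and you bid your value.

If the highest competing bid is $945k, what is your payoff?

Your bid $343k is below the highest competing bid $945k, so you lose. Payoff $0k.

$0k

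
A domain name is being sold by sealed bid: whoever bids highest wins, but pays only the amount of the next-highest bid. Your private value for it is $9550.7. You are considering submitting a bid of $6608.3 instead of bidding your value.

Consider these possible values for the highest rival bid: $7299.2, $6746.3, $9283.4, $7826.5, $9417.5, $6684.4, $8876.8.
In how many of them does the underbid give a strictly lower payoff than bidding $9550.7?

The deviation hurts exactly when the highest competing bid lies strictly between $6608.3 and $9550.7 — underbidding then forfeits a profitable win.
$7299.2: inside the interval → strictly worse (loss $2251.5).
$6746.3: inside the interval → strictly worse (loss $2804.4).
$9283.4: inside the interval → strictly worse (loss $267.3).
$7826.5: inside the interval → strictly worse (loss $1724.2).
$9417.5: inside the interval → strictly worse (loss $133.2).
$6684.4: inside the interval → strictly worse (loss $2866.3).
$8876.8: inside the interval → strictly worse (loss $673.9).
Count: 7.

7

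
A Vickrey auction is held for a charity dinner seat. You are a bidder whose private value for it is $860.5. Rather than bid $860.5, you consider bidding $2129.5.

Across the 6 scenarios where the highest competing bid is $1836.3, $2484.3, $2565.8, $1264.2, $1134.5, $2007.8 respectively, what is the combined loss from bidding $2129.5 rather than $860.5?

The deviation costs you only when the competing bid falls strictly between $860.5 and $2129.5; elsewhere both bids give the same outcome.
$1836.3: truthful payoff $0, deviation payoff −$975.8 → loss $975.8.
$2484.3: outcomes coincide → loss $0.
$2565.8: outcomes coincide → loss $0.
$1264.2: truthful payoff $0, deviation payoff −$403.7 → loss $403.7.
$1134.5: truthful payoff $0, deviation payoff −$274 → loss $274.
$2007.8: truthful payoff $0, deviation payoff −$1147.3 → loss $1147.3.
Total loss = $975.8 + $403.7 + $274 + $1147.3 = $2800.8.
Because the price is fixed by the runner-up's bid, deviating from your value can only change a good outcome into a bad one — never the reverse.

$2800.8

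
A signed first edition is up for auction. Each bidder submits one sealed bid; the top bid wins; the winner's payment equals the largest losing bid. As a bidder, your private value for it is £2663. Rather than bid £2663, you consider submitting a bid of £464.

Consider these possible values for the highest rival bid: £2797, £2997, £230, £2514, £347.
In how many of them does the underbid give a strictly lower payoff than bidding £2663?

The deviation hurts exactly when the highest competing bid lies strictly between £464 and £2663 — underbidding then forfeits a profitable win.
£2797: above both → same outcome either way.
£2997: above both → same outcome either way.
£230: below both → same outcome either way.
£2514: inside the interval → strictly worse (loss £149).
£347: below both → same outcome either way.
Count: 1.

1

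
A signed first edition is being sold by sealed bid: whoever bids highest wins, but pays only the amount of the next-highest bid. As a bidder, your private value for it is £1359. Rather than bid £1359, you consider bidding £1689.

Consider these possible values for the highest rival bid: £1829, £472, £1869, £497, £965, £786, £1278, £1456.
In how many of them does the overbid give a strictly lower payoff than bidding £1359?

The deviation hurts exactly when the highest competing bid lies strictly between £1359 and £1689 — overbidding then wins at a price above your value.
£1829: above both → same outcome either way.
£472: below both → same outcome either way.
£1869: above both → same outcome either way.
£497: below both → same outcome either way.
£965: below both → same outcome either way.
£786: below both → same outcome either way.
£1278: below both → same outcome either way.
£1456: inside the interval → strictly worse (loss £97).
Count: 1.

1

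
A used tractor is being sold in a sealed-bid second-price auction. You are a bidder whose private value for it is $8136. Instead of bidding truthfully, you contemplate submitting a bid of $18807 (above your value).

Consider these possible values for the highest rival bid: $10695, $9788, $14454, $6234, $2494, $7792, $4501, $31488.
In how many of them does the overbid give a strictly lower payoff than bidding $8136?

3

The deviation hurts exactly when the highest competing bid lies strictly between $8136 and $18807 — overbidding then wins at a price above your value.
$10695: inside the interval → strictly worse (loss $2559).
$9788: inside the interval → strictly worse (loss $1652).
$14454: inside the interval → strictly worse (loss $6318).
$6234: below both → same outcome either way.
$2494: below both → same outcome either way.
$7792: below both → same outcome either way.
$4501: below both → same outcome either way.
$31488: above both → same outcome either way.
Count: 3.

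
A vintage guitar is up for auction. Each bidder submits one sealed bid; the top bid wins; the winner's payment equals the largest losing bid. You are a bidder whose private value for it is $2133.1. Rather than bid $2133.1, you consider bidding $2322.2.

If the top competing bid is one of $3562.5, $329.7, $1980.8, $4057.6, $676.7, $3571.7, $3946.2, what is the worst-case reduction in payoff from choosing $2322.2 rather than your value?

$3562.5: same outcome either way → loss $0.
$329.7: same outcome either way → loss $0.
$1980.8: same outcome either way → loss $0.
$4057.6: same outcome either way → loss $0.
$676.7: same outcome either way → loss $0.
$3571.7: same outcome either way → loss $0.
$3946.2: same outcome either way → loss $0.
Maximum loss: $0.

$0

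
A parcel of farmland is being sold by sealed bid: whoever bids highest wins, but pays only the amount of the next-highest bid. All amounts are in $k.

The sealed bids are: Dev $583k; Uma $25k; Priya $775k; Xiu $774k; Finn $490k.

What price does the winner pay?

Highest bid: Priya at $775k, so Priya wins.
Second-highest bid: Xiu at $774k — that is the price the winner pays.

$774k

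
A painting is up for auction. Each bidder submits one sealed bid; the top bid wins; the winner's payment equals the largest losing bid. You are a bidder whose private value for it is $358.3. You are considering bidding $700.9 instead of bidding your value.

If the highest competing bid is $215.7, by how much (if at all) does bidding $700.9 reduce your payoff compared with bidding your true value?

$0

Bidding your value $358.3: you win (since $358.3 > $215.7) and pay $215.7. Payoff $142.6.
Bidding $700.9: you win and pay $215.7. Payoff $358.3 − $215.7 = $142.6.
Difference = $142.6 − $142.6 = $0; both bids lead to the same outcome because the competing bid is below both your value and your alternative bid.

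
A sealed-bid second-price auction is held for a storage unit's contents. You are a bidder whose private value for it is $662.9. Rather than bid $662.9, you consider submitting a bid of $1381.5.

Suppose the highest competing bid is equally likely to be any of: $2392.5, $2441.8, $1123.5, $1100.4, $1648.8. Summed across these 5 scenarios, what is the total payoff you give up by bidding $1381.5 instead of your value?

The deviation costs you only when the competing bid falls strictly between $662.9 and $1381.5; elsewhere both bids give the same outcome.
$2392.5: outcomes coincide → loss $0.
$2441.8: outcomes coincide → loss $0.
$1123.5: truthful payoff $0, deviation payoff −$460.6 → loss $460.6.
$1100.4: truthful payoff $0, deviation payoff −$437.5 → loss $437.5.
$1648.8: outcomes coincide → loss $0.
Total loss = $460.6 + $437.5 = $898.1.
Because the price is fixed by the runner-up's bid, deviating from your value can only change a good outcome into a bad one — never the reverse.

$898.1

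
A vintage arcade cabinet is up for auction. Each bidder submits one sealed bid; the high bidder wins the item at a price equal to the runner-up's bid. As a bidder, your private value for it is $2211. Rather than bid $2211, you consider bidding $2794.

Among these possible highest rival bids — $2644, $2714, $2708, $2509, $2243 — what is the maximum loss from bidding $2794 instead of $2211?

$503

$2644: truthful gives $0, deviation gives −$433 → loss $433.
$2714: truthful gives $0, deviation gives −$503 → loss $503.
$2708: truthful gives $0, deviation gives −$497 → loss $497.
$2509: truthful gives $0, deviation gives −$298 → loss $298.
$2243: truthful gives $0, deviation gives −$32 → loss $32.
Maximum loss: $503.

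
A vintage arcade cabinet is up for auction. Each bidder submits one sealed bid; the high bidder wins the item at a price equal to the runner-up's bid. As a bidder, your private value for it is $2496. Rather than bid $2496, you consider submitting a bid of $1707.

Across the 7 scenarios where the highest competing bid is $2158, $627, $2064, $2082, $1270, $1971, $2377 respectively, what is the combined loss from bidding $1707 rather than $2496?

$1828

The deviation costs you only when the competing bid falls strictly between $1707 and $2496; elsewhere both bids give the same outcome.
$2158: truthful payoff $338, deviation payoff $0 → loss $338.
$627: outcomes coincide → loss $0.
$2064: truthful payoff $432, deviation payoff $0 → loss $432.
$2082: truthful payoff $414, deviation payoff $0 → loss $414.
$1270: outcomes coincide → loss $0.
$1971: truthful payoff $525, deviation payoff $0 → loss $525.
$2377: truthful payoff $119, deviation payoff $0 → loss $119.
Total loss = $338 + $432 + $414 + $525 + $119 = $1828.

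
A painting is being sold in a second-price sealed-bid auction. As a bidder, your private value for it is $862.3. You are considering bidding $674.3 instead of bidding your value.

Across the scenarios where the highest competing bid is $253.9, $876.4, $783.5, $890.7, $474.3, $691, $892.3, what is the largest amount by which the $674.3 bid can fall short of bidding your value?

$253.9: same outcome either way → loss $0.
$876.4: same outcome either way → loss $0.
$783.5: truthful gives $78.8, deviation gives $0 → loss $78.8.
$890.7: same outcome either way → loss $0.
$474.3: same outcome either way → loss $0.
$691: truthful gives $171.3, deviation gives $0 → loss $171.3.
$892.3: same outcome either way → loss $0.
Maximum loss: $171.3.

$171.3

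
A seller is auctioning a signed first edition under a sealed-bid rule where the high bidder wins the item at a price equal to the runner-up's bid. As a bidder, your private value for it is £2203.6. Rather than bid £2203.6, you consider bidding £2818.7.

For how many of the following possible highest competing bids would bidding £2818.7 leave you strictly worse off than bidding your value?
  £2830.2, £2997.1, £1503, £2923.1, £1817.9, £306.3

0

The deviation hurts exactly when the highest competing bid lies strictly between £2203.6 and £2818.7 — overbidding then wins at a price above your value.
£2830.2: above both → same outcome either way.
£2997.1: above both → same outcome either way.
£1503: below both → same outcome either way.
£2923.1: above both → same outcome either way.
£1817.9: below both → same outcome either way.
£306.3: below both → same outcome either way.
Count: 0.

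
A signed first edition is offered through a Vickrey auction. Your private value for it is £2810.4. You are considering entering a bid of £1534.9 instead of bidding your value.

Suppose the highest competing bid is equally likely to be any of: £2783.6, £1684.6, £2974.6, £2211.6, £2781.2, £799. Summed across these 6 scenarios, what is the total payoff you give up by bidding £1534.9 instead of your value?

The deviation costs you only when the competing bid falls strictly between £1534.9 and £2810.4; elsewhere both bids give the same outcome.
£2783.6: truthful payoff £26.8, deviation payoff £0 → loss £26.8.
£1684.6: truthful payoff £1125.8, deviation payoff £0 → loss £1125.8.
£2974.6: outcomes coincide → loss £0.
£2211.6: truthful payoff £598.8, deviation payoff £0 → loss £598.8.
£2781.2: truthful payoff £29.2, deviation payoff £0 → loss £29.2.
£799: outcomes coincide → loss £0.
Total loss = £26.8 + £1125.8 + £598.8 + £29.2 = £1780.6.

£1780.6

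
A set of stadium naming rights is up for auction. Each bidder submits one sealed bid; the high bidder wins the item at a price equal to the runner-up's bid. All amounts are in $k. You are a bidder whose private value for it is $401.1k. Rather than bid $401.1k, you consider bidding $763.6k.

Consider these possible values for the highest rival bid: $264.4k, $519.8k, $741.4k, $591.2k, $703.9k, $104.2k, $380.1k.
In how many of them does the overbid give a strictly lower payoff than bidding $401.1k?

The deviation hurts exactly when the highest competing bid lies strictly between $401.1k and $763.6k — overbidding then wins at a price above your value.
$264.4k: below both → same outcome either way.
$519.8k: inside the interval → strictly worse (loss $118.7k).
$741.4k: inside the interval → strictly worse (loss $340.3k).
$591.2k: inside the interval → strictly worse (loss $190.1k).
$703.9k: inside the interval → strictly worse (loss $302.8k).
$104.2k: below both → same outcome either way.
$380.1k: below both → same outcome either way.
Count: 4.

4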